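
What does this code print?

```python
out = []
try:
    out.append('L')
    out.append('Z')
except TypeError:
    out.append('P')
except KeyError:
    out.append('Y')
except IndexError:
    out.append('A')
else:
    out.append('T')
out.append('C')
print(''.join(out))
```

Execution trace: 'L' (try body) → 'Z' (try body, no exception) → 'T' (else) → 'C' (after the try/except). Output: LZTC

Answer: LZTC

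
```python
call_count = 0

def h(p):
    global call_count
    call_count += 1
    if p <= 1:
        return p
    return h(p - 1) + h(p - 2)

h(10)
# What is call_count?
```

Calls(p) = 1 + Calls(p-1) + Calls(p-2); Calls(0)=Calls(1)=1. For p=10 this gives 177.

Answer: 177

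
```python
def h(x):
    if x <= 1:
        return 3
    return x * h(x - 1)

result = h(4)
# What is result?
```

h(4) = 4 * 3 * 2 * 3 = 72

Answer: 72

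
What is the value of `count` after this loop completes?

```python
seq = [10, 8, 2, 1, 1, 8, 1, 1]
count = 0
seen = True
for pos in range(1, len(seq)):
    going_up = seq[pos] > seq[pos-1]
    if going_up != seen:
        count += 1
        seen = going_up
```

Count direction changes in [10, 8, 2, 1, 1, 8, 1, 1]
`count` takes the values: 0 → 1 → 2 → 3

Answer: 3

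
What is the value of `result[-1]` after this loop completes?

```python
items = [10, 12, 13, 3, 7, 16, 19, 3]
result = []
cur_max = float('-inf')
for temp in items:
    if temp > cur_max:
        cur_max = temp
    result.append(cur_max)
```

Running max ends at 19
`result` takes the values: [] → [10] → [10, 12] → [10, 12, 13] → [10, 12, 13, 13] → [10, 12, 13, 13, 13] → [10, 12, 13, 13, 13, 16] → [10, 12, 13, 13, 13, 16, 19] → [10, 12, 13, 13, 13, 16, 19, 19]
So `result[-1]` = 19

Answer: 19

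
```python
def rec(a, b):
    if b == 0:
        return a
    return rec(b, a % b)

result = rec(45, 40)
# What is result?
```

rec(45, 40) -> rec(40, 5) -> rec(5, 0) -> 5

Answer: 5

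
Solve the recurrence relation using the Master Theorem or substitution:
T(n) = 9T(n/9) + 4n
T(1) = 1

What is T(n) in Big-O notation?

By Master Theorem: a=9, b=9, f(n)=4n. Since log_9(9) = 1 and f(n) = Θ(n^1), Case 2 applies. T(n) = O(n log n).

Answer: O(n log n)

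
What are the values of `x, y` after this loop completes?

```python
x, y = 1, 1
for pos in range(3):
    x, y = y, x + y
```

Fibonacci: after 3 iterations
`x, y` takes the values: (1, 1) → (1, 2) → (2, 3) → (3, 5)

Answer: 3, 5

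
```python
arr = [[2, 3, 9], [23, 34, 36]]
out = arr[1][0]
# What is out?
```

Trace:
`arr = [[2, 3, 9], [23, 34, 36]]` → arr = [[2, 3, 9], [23, 34, 36]]
`out = arr[1][0]` → out = 23
So out = 23

Answer: 23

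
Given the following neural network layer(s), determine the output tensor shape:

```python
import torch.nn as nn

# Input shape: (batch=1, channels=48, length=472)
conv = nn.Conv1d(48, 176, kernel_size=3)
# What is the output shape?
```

Input: (1, 48, 472) -> Output: (1, 176, 470)

Answer: (1, 176, 470)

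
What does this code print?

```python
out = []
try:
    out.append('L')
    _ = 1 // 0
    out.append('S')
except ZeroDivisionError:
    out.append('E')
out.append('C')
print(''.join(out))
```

Execution trace: 'L' (try body) → 'E' (except ZeroDivisionError) → 'C' (after the try/except). Output: LEC

Answer: LEC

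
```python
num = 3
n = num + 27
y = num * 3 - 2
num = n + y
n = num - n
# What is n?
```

Trace:
`num = 3` → num = 3
`n = num + 27` → n = 30
`y = num * 3 - 2` → y = 7
`num = n + y` → num = 37
`n = num - n` → n = 7
So n = 7

Answer: 7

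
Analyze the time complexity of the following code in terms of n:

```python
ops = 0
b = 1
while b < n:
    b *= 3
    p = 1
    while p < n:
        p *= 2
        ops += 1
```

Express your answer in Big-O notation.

Each loop level contributes: log n × log n. Multiplying the contributions gives O(log² n).

Answer: O(log² n)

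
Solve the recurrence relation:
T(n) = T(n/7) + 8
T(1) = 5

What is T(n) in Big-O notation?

Each step divides n by 7 and adds 8. After log_7(n) steps we reach T(1)=5. So T(n) = 8·log_7(n) + 5 = O(log n).

Answer: O(log n)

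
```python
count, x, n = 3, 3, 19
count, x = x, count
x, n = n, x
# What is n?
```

Trace:
`count, x, n = 3, 3, 19` → count = 3; x = 3; n = 19
`count, x = x, count` → count = 3; x = 3
`x, n = n, x` → x = 19; n = 3
So n = 3

Answer: 3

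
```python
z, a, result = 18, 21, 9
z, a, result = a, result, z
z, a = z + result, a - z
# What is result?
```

Trace:
`z, a, result = 18, 21, 9` → z = 18; a = 21; result = 9
`z, a, result = a, result, z` → z = 21; a = 9; result = 18
`z, a = z + result, a - z` → z = 39; a = -12
So result = 18

Answer: 18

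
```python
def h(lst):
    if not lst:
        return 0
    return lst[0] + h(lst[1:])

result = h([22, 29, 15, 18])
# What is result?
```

22 + 29 + 15 + 18 + 0 = 84

Answer: 84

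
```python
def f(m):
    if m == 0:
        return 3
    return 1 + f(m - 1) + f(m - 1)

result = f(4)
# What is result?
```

f(m) = 1 + 2·f(m-1), f(0)=3. Closed form: (3+1)·2^4 - 1 = 63.

Answer: 63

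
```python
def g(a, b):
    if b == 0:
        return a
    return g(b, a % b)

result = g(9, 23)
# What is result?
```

g(9, 23) -> g(23, 9) -> g(9, 5) -> g(5, 4) -> g(4, 1) -> g(1, 0) -> 1

Answer: 1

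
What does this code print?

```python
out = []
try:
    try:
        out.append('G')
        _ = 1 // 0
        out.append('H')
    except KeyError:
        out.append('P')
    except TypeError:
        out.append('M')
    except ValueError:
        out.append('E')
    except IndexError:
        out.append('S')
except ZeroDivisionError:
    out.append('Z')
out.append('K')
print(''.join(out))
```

Execution trace: 'G' (try body) → 'Z' (outer except ZeroDivisionError) → 'K' (after the try/except). Output: GZK

Answer: GZK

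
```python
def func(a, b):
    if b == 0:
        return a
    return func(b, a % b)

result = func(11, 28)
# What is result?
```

func(11, 28) -> func(28, 11) -> func(11, 6) -> func(6, 5) -> func(5, 1) -> func(1, 0) -> 1

Answer: 1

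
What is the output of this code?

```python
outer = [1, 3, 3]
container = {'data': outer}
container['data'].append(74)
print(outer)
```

Key concept: dict holds reference to list.
Step by step:
`outer = [1, 3, 3]` → outer = [1, 3, 3]
`container = {'data': outer}` → container = {'data': [1, 3, 3]}
`container['data'].append(74)` → outer = [1, 3, 3, 74]; container = {'data': [1, 3, 3, 74]}
`print(outer)` → prints [1, 3, 3, 74]

Answer: [1, 3, 3, 74]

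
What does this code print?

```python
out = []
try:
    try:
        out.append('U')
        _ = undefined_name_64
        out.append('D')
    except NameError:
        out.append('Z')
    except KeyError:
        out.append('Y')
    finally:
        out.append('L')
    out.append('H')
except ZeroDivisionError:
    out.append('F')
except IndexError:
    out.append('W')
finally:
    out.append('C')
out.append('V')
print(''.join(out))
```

Execution trace: 'U' (inner try body) → 'Z' (inner except NameError) → 'L' (inner finally) → 'H' (try body, no exception) → 'C' (finally) → 'V' (after the try/except). Output: UZLHCV

Answer: UZLHCV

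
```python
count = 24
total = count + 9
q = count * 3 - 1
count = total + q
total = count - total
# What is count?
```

Trace:
`count = 24` → count = 24
`total = count + 9` → total = 33
`q = count * 3 - 1` → q = 71
`count = total + q` → count = 104
`total = count - total` → total = 71
So count = 104

Answer: 104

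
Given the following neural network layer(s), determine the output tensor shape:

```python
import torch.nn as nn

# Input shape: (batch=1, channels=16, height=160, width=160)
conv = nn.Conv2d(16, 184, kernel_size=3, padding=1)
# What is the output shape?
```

Input: (1, 16, 160, 160) -> Output: (1, 184, 160, 160)

Answer: (1, 184, 160, 160)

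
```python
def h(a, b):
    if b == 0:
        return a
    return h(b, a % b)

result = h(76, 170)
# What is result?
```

h(76, 170) -> h(170, 76) -> h(76, 18) -> h(18, 4) -> h(4, 2) -> h(2, 0) -> 2

Answer: 2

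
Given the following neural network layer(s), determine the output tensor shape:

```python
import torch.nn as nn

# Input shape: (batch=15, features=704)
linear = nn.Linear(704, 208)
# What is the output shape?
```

Input: (15, 704) -> Output: (15, 208)

Answer: (15, 208)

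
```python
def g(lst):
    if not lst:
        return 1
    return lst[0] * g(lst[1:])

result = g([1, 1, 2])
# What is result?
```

Product over [1, 1, 2] = 1 * 1 * 2 = 2

Answer: 2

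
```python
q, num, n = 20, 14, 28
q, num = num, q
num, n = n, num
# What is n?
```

Trace:
`q, num, n = 20, 14, 28` → q = 20; num = 14; n = 28
`q, num = num, q` → q = 14; num = 20
`num, n = n, num` → num = 28; n = 20
So n = 20

Answer: 20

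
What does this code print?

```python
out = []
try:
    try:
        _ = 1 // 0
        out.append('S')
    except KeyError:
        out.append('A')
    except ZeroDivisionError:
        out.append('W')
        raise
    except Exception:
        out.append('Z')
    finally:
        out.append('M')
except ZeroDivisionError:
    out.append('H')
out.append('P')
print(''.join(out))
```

Execution trace: 'W' (inner except ZeroDivisionError) → 'M' (inner finally) → 'H' (outer except ZeroDivisionError) → 'P' (after the try/except). Output: WMHP

Answer: WMHP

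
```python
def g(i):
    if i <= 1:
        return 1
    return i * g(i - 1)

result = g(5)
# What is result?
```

g(5) = 5 * 4 * 3 * 2 * 1 = 120

Answer: 120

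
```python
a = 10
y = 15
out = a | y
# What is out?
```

Trace:
`a = 10` → a = 10
`y = 15` → y = 15
`out = a | y` → out = 15
So out = 15

Answer: 15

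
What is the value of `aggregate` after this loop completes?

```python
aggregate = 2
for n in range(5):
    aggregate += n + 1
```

Start at 2, add 1 to 5 = 17
`aggregate` takes the values: 2 → 3 → 5 → 8 → 12 → 17

Answer: 17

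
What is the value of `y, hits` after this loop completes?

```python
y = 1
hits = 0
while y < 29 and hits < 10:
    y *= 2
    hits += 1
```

Double until >= 29 or 10 iterations
`y, hits` takes the values: (1, 0) → (2, 0) → (2, 1) → (4, 1) → (4, 2) → (8, 2) → (8, 3) → (16, 3) → (16, 4) → (32, 4) → (32, 5)

Answer: 32, 5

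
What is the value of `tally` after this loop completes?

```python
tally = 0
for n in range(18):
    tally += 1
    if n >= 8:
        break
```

Loop breaks when n reaches 8, tally is 9
`tally` takes the values: 0 → 1 → 2 → 3 → 4 → 5 → 6 → 7 → 8 → 9

Answer: 9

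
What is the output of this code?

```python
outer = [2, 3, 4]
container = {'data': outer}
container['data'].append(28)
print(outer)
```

Key concept: dict holds reference to list.
Step by step:
`outer = [2, 3, 4]` → outer = [2, 3, 4]
`container = {'data': outer}` → container = {'data': [2, 3, 4]}
`container['data'].append(28)` → outer = [2, 3, 4, 28]; container = {'data': [2, 3, 4, 28]}
`print(outer)` → prints [2, 3, 4, 28]

Answer: [2, 3, 4, 28]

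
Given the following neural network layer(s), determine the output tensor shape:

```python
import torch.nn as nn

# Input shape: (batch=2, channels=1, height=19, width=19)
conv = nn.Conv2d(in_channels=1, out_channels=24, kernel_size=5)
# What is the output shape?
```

Input: (2, 1, 19, 19) -> Output: (2, 24, 15, 15)

Answer: (2, 24, 15, 15)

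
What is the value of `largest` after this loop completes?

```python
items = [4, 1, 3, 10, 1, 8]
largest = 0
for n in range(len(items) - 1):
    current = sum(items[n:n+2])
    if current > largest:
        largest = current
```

Max sum of 2-element window in [4, 1, 3, 10, 1, 8]
`largest` takes the values: 0 → 5 → 13

Answer: 13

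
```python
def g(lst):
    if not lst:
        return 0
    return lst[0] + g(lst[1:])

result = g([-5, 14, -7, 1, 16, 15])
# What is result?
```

(-5) + 14 + (-7) + 1 + 16 + 15 + 0 = 34

Answer: 34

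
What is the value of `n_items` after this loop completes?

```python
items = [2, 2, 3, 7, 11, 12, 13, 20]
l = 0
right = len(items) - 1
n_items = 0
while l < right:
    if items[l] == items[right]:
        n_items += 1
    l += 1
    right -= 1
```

Count matching pairs from ends
`n_items` takes the values: 0

Answer: 0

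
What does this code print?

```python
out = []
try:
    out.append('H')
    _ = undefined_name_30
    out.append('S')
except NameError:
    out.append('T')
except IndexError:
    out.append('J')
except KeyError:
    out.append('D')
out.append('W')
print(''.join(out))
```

Execution trace: 'H' (try body) → 'T' (except NameError) → 'W' (after the try/except). Output: HTW

Answer: HTW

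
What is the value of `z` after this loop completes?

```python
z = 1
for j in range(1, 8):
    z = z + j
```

Start at 1, add 1 through 7
`z` takes the values: 1 → 2 → 4 → 7 → 11 → 16 → 22 → 29

Answer: 29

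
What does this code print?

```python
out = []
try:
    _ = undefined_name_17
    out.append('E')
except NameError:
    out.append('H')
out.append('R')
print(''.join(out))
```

Execution trace: 'H' (except NameError) → 'R' (after the try/except). Output: HR

Answer: HR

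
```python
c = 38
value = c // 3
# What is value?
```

Trace:
`c = 38` → c = 38
`value = c // 3` → value = 12
So value = 12

Answer: 12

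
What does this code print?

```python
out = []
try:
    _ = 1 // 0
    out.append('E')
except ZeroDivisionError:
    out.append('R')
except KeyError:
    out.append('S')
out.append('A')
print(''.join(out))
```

Execution trace: 'R' (except ZeroDivisionError) → 'A' (after the try/except). Output: RA

Answer: RA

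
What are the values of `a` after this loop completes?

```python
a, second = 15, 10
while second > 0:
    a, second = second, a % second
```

GCD of 15 and 10
`a` takes the values: 15 → 10 → 5

Answer: 5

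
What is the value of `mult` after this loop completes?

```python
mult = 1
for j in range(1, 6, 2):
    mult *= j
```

Product of 1, 3, 5, ... up to 5
`mult` takes the values: 1 → 3 → 15

Answer: 15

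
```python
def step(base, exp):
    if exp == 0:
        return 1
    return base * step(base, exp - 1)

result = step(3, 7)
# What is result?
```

step(3, 7) = 3 * 3 * 3 * 3 * 3 * 3 * 3 = 2187

Answer: 2187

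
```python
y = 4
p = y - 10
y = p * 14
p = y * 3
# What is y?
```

Trace:
`y = 4` → y = 4
`p = y - 10` → p = -6
`y = p * 14` → y = -84
`p = y * 3` → p = -252
So y = -84

Answer: -84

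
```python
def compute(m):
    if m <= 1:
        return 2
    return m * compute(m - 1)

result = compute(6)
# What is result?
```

compute(6) = 6 * 5 * 4 * 3 * 2 * 2 = 1440

Answer: 1440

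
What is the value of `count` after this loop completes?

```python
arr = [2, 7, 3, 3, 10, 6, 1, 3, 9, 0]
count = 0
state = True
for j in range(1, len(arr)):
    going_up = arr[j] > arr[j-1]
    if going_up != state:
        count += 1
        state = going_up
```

Count direction changes in [2, 7, 3, 3, 10, 6, 1, 3, 9, 0]
`count` takes the values: 0 → 1 → 2 → 3 → 4 → 5

Answer: 5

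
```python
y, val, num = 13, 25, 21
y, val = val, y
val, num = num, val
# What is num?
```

Trace:
`y, val, num = 13, 25, 21` → y = 13; val = 25; num = 21
`y, val = val, y` → y = 25; val = 13
`val, num = num, val` → val = 21; num = 13
So num = 13

Answer: 13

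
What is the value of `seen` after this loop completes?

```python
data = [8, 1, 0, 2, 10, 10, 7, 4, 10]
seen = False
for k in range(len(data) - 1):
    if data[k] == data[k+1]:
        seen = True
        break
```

Check consecutive duplicates in [8, 1, 0, 2, 10, 10, 7, 4, 10]
`seen` takes the values: False → True

Answer: True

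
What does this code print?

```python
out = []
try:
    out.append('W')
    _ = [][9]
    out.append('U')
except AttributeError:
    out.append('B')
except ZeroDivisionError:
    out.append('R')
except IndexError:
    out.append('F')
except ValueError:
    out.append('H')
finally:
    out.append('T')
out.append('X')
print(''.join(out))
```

Execution trace: 'W' (try body) → 'F' (except IndexError) → 'T' (finally) → 'X' (after the try/except). Output: WFTX

Answer: WFTX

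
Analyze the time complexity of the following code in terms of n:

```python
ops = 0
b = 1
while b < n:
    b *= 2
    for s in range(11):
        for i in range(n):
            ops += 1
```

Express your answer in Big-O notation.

Each loop level contributes: log n × 1 × n. Multiplying the contributions gives O(n log n).

Answer: O(n log n)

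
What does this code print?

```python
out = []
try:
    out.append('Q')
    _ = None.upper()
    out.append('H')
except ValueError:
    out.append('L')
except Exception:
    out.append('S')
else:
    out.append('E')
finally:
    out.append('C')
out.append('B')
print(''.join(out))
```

Execution trace: 'Q' (try body) → 'S' (except Exception) → 'C' (finally) → 'B' (after the try/except). Output: QSCB

Answer: QSCB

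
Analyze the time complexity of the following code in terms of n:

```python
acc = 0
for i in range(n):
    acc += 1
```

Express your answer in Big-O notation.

Each loop level contributes: n. Multiplying the contributions gives O(n).

Answer: O(n)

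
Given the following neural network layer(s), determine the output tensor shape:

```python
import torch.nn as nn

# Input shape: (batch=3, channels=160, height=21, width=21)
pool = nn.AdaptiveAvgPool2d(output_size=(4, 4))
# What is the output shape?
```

Input: (3, 160, 21, 21) -> Output: (3, 160, 4, 4)

Answer: (3, 160, 4, 4)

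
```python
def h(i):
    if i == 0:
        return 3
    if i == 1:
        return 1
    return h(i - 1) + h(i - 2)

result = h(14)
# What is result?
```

Build up from base cases: h(0)=3, h(1)=1, h(2)=4, h(3)=5, h(4)=9, h(5)=14, h(6)=23, ..., h(14)=1076

Answer: 1076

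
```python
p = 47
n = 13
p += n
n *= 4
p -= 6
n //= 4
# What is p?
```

Trace:
`p = 47` → p = 47
`n = 13` → n = 13
`p += n` → p = 60
`n *= 4` → n = 52
`p -= 6` → p = 54
`n //= 4` → n = 13
So p = 54

Answer: 54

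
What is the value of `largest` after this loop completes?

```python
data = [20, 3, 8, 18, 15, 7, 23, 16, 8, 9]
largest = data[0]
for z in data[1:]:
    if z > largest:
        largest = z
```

Maximum of [20, 3, 8, 18, 15, 7, 23, 16, 8, 9]
`largest` takes the values: 20 → 23

Answer: 23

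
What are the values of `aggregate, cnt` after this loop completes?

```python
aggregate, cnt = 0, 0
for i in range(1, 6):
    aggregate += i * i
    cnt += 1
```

Sum of squares and count
`aggregate, cnt` takes the values: (0, 0) → (1, 0) → (1, 1) → (5, 1) → (5, 2) → (14, 2) → (14, 3) → (30, 3) → (30, 4) → (55, 4) → (55, 5)

Answer: 55, 5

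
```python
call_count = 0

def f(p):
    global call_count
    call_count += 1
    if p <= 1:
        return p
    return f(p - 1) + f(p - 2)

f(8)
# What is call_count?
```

Calls(p) = 1 + Calls(p-1) + Calls(p-2); Calls(0)=Calls(1)=1. For p=8 this gives 67.

Answer: 67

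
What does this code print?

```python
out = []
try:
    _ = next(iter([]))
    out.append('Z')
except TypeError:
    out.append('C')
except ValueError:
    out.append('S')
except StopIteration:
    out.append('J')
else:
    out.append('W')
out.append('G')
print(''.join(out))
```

Execution trace: 'J' (except StopIteration) → 'G' (after the try/except). Output: JG

Answer: JG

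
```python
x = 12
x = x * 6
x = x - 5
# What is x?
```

Trace:
`x = 12` → x = 12
`x = x * 6` → x = 72
`x = x - 5` → x = 67
So x = 67

Answer: 67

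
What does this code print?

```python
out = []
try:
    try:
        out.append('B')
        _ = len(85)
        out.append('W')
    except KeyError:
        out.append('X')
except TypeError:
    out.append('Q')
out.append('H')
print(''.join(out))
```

Execution trace: 'B' (try body) → 'Q' (outer except TypeError) → 'H' (after the try/except). Output: BQH

Answer: BQH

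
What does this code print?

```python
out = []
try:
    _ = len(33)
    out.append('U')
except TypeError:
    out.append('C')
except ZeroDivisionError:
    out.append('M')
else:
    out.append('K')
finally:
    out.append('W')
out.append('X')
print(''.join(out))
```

Execution trace: 'C' (except TypeError) → 'W' (finally) → 'X' (after the try/except). Output: CWX

Answer: CWX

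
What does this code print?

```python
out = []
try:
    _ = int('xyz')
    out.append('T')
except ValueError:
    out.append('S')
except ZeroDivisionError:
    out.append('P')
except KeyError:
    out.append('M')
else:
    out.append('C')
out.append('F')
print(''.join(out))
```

Execution trace: 'S' (except ValueError) → 'F' (after the try/except). Output: SF

Answer: SF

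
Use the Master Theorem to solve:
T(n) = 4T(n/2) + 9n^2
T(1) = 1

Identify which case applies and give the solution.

a=4, b=2, f(n)=9n^2. log_2(4) = 2. Since c=2 = 2, Case 2 applies: T(n) = Θ(n^log_b(a) · log n) = O(n^2 log n).

Answer: O(n^2 log n) - Case 2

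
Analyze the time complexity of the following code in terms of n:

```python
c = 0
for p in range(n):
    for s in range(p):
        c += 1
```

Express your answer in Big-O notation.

Each loop level contributes: n × n. Multiplying the contributions gives O(n^2).

Answer: O(n^2)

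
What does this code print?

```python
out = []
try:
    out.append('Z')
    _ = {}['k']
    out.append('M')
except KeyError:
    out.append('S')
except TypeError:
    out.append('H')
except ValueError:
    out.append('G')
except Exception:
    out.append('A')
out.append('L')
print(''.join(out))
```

Execution trace: 'Z' (try body) → 'S' (except KeyError) → 'L' (after the try/except). Output: ZSL

Answer: ZSL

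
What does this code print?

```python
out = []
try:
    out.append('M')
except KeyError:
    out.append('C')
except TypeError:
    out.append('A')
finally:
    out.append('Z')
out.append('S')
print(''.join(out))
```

Execution trace: 'M' (try body, no exception) → 'Z' (finally) → 'S' (after the try/except). Output: MZS

Answer: MZS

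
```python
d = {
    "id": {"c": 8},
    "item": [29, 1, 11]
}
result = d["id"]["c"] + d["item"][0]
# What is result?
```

Trace:
`d = { ...` → d = {'id': {'c': 8}, 'item': [29, 1, 11]}
`result = d["id"]["c"] + d["item"][0]` → result = 37
So result = 37

Answer: 37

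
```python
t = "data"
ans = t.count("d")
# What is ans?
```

Trace:
`t = "data"` → t = 'data'
`ans = t.count("d")` → ans = 1
So ans = 1

Answer: 1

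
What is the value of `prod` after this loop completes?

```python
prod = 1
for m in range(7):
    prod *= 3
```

3^7 = 2187
`prod` takes the values: 1 → 3 → 9 → 27 → 81 → 243 → 729 → 2187

Answer: 2187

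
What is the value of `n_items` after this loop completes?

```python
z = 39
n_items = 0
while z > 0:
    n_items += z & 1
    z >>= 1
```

Count set bits in 39 (binary: 0b100111)
`n_items` takes the values: 0 → 1 → 2 → 3 → 4

Answer: 4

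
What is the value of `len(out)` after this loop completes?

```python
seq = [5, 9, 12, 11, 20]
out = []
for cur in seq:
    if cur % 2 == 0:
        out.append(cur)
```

Count even numbers in [5, 9, 12, 11, 20]
`out` takes the values: [] → [12] → [12, 20]
So `len(out)` = 2

Answer: 2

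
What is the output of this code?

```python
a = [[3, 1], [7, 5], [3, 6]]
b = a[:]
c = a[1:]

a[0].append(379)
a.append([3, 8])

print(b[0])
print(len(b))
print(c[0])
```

Key concept: slice with nested mutation.
Step by step:
`a = [[3, 1], [7, 5], [3, 6]]` → a = [[3, 1], [7, 5], [3, 6]]
`b = a[:]` → b = [[3, 1], [7, 5], [3, 6]]
`c = a[1:]` → c = [[7, 5], [3, 6]]
`a[0].append(379)` → a = [[3, 1, 379], [7, 5], [3, 6]]; b = [[3, 1, 379], [7, 5], [3, 6]]
`a.append([3, 8])` → a = [[3, 1, 379], [7, 5], [3, 6], [3, 8]]
`print(b[0])` → prints [3, 1, 379]
`print(len(b))` → prints 3
`print(c[0])` → prints [7, 5]

Answer:
[3, 1, 379]
3
[7, 5]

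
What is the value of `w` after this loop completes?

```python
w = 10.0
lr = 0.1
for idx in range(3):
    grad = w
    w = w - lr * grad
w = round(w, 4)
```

Gradient descent: w = 10.0 * (1 - 0.1)^3
`w` takes the values: 10.0 → 9.0 → 8.1 → 7.29

Answer: 7.29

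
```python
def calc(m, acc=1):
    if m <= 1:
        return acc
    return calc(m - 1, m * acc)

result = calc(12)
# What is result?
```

Accumulator trace (n, acc): (12, 1) -> (11, 12) -> (10, 132) -> (9, 1320) -> (8, 11880) -> (7, 95040) -> (6, 665280) -> (5, 3991680) -> (4, 19958400) -> (3, 79833600) -> (2, 239500800) -> (1, 479001600) -> return 479001600

Answer: 479001600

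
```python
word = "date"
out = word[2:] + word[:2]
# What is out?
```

Trace:
`word = "date"` → word = 'date'
`out = word[2:] + word[:2]` → out = 'teda'
So out = 'teda'

Answer: 'teda'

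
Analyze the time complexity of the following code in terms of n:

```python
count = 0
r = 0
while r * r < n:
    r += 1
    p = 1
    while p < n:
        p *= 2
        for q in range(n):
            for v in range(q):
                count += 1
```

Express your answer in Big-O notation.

Each loop level contributes: √n × log n × n × n. Multiplying the contributions gives O(n^2√n log n).

Answer: O(n^2√n log n)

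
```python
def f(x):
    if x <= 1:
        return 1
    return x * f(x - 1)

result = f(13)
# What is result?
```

f(13) = 13 * 12 * 11 * 10 * 9 * 8 * 7 * 6 * 5 * 4 * 3 * 2 * 1 = 6227020800

Answer: 6227020800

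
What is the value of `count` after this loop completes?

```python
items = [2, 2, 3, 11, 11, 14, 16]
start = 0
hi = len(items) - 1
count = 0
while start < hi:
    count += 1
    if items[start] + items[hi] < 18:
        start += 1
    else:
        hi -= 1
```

Steps to find pair summing to 18
`count` takes the values: 0 → 1 → 2 → 3 → 4 → 5 → 6

Answer: 6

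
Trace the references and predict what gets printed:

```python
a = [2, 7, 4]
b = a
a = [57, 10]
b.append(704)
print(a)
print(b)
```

Key concept: rebinding vs mutation: a is rebound to a new list, b still points at the original.
Step by step:
`a = [2, 7, 4]` → a = [2, 7, 4]
`b = a` → b = [2, 7, 4] (same object as a)
`a = [57, 10]` → a = [57, 10]
`b.append(704)` → b = [2, 7, 4, 704]
`print(a)` → prints [57, 10]
`print(b)` → prints [2, 7, 4, 704]

Answer:
[57, 10]
[2, 7, 4, 704]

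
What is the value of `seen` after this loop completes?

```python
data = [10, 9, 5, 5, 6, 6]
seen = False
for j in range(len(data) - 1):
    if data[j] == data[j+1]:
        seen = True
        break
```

Check consecutive duplicates in [10, 9, 5, 5, 6, 6]
`seen` takes the values: False → True

Answer: True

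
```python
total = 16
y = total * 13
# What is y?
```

Trace:
`total = 16` → total = 16
`y = total * 13` → y = 208
So y = 208

Answer: 208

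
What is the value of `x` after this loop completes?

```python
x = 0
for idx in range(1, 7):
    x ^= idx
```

XOR of 1 to 6
`x` takes the values: 0 → 1 → 3 → 0 → 4 → 1 → 7

Answer: 7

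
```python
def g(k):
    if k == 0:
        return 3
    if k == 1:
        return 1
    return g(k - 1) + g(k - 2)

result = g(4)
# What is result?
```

Build up from base cases: g(0)=3, g(1)=1, g(2)=4, g(3)=5, g(4)=9

Answer: 9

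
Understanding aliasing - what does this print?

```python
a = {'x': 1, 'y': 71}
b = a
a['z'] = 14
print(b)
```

Key concept: dict aliasing.
Step by step:
`a = {'x': 1, 'y': 71}` → a = {'x': 1, 'y': 71}
`b = a` → b = {'x': 1, 'y': 71} (same object as a)
`a['z'] = 14` → a = {'x': 1, 'y': 71, 'z': 14} (same object as b); b = {'x': 1, 'y': 71, 'z': 14} (same object as a)
`print(b)` → prints {'x': 1, 'y': 71, 'z': 14}

Answer: {'x': 1, 'y': 71, 'z': 14}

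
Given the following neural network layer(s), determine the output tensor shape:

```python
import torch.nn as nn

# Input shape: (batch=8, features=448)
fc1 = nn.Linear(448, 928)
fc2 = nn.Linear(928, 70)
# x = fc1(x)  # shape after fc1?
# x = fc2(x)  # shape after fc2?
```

Input: (8, 448) -> after fc1: (8, 928) -> Output: (8, 70)

Answer: (8, 70)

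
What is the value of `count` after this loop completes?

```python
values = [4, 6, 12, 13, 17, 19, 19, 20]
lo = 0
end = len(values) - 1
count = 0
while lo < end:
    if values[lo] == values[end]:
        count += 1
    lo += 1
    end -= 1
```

Count matching pairs from ends
`count` takes the values: 0

Answer: 0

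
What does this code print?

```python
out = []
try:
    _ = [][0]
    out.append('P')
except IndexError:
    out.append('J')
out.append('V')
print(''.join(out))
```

Execution trace: 'J' (except IndexError) → 'V' (after the try/except). Output: JV

Answer: JV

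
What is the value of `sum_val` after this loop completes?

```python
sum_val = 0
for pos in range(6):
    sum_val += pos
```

Sum of 0 to 5 = 15
`sum_val` takes the values: 0 → 1 → 3 → 6 → 10 → 15

Answer: 15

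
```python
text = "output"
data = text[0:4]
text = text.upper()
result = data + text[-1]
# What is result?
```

Trace:
`text = "output"` → text = 'output'
`data = text[0:4]` → data = 'outp'
`text = text.upper()` → text = 'OUTPUT'
`result = data + text[-1]` → result = 'outpT'
So result = 'outpT'

Answer: 'outpT'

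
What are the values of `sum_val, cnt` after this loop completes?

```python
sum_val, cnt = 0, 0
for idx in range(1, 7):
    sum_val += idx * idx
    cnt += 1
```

Sum of squares and count
`sum_val, cnt` takes the values: (0, 0) → (1, 0) → (1, 1) → (5, 1) → (5, 2) → (14, 2) → (14, 3) → (30, 3) → (30, 4) → (55, 4) → (55, 5) → (91, 5) → (91, 6)

Answer: 91, 6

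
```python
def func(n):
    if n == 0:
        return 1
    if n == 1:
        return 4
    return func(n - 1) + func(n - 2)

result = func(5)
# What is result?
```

Build up from base cases: func(0)=1, func(1)=4, func(2)=5, func(3)=9, func(4)=14, func(5)=23

Answer: 23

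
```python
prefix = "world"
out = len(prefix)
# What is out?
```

Trace:
`prefix = "world"` → prefix = 'world'
`out = len(prefix)` → out = 5
So out = 5

Answer: 5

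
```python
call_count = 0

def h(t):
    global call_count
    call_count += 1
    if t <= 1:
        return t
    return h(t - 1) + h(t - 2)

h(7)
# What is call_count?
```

Calls(t) = 1 + Calls(t-1) + Calls(t-2); Calls(0)=Calls(1)=1. For t=7 this gives 41.

Answer: 41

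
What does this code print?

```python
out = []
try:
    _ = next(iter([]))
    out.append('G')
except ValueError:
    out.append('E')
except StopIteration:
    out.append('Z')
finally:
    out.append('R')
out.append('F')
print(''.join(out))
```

Execution trace: 'Z' (except StopIteration) → 'R' (finally) → 'F' (after the try/except). Output: ZRF

Answer: ZRF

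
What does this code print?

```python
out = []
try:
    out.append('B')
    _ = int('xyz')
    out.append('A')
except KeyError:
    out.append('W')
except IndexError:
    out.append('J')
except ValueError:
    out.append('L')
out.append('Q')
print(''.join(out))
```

Execution trace: 'B' (try body) → 'L' (except ValueError) → 'Q' (after the try/except). Output: BLQ

Answer: BLQ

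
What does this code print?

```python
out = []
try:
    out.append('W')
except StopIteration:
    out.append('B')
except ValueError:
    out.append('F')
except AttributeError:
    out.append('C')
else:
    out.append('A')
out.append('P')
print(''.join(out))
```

Execution trace: 'W' (try body, no exception) → 'A' (else) → 'P' (after the try/except). Output: WAP

Answer: WAP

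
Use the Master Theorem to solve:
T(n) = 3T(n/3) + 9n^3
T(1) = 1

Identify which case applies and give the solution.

a=3, b=3, f(n)=9n^3. log_3(3) = 1. Since c=3 > 1 and the regularity condition holds (3(n/3)^3 = (3/3^3)n^3 with 3/3^3 < 1), Case 3 applies: T(n) = Θ(f(n)) = O(n^3).

Answer: O(n^3) - Case 3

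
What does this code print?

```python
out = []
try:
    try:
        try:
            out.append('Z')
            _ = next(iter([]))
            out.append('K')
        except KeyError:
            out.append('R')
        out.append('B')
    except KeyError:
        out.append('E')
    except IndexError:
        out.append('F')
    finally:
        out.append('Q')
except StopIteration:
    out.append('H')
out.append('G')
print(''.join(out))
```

Execution trace: 'Z' (inner try body) → 'Q' (finally) → 'H' (outer except StopIteration) → 'G' (after the try/except). Output: ZQHG

Answer: ZQHG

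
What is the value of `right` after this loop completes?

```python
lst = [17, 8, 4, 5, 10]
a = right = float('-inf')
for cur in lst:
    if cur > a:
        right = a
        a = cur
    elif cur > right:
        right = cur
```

Second largest (with repeats) in [17, 8, 4, 5, 10]
`right` takes the values: -inf → 8 → 10

Answer: 10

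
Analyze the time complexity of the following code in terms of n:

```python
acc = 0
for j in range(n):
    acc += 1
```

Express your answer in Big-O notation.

Each loop level contributes: n. Multiplying the contributions gives O(n).

Answer: O(n)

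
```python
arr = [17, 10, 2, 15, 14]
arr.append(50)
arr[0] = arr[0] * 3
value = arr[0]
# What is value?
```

Trace:
`arr = [17, 10, 2, 15, 14]` → arr = [17, 10, 2, 15, 14]
`arr.append(50)` → arr = [17, 10, 2, 15, 14, 50]
`arr[0] = arr[0] * 3` → arr = [51, 10, 2, 15, 14, 50]
`value = arr[0]` → value = 51
So value = 51

Answer: 51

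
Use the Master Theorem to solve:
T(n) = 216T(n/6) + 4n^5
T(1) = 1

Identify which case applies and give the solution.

a=216, b=6, f(n)=4n^5. log_6(216) = 3. Since c=5 > 3 and the regularity condition holds (216(n/6)^5 = (216/6^5)n^5 with 216/6^5 < 1), Case 3 applies: T(n) = Θ(f(n)) = O(n^5).

Answer: O(n^5) - Case 3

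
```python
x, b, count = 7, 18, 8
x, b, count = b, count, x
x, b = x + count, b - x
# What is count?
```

Trace:
`x, b, count = 7, 18, 8` → x = 7; b = 18; count = 8
`x, b, count = b, count, x` → x = 18; b = 8; count = 7
`x, b = x + count, b - x` → x = 25; b = -10
So count = 7

Answer: 7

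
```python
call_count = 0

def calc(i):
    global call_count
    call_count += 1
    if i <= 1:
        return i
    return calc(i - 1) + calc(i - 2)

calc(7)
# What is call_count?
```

Calls(i) = 1 + Calls(i-1) + Calls(i-2); Calls(0)=Calls(1)=1. For i=7 this gives 41.

Answer: 41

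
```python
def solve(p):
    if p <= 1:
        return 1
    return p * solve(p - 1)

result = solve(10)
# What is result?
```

solve(10) = 10 * 9 * 8 * 7 * 6 * 5 * 4 * 3 * 2 * 1 = 3628800

Answer: 3628800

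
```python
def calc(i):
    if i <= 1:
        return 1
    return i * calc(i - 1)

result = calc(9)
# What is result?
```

calc(9) = 9 * 8 * 7 * 6 * 5 * 4 * 3 * 2 * 1 = 362880

Answer: 362880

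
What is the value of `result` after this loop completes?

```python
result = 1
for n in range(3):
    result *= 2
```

2^3 = 8
`result` takes the values: 1 → 2 → 4 → 8

Answer: 8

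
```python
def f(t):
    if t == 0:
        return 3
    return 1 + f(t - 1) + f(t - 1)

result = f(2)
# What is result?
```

f(t) = 1 + 2·f(t-1), f(0)=3. Closed form: (3+1)·2^2 - 1 = 15.

Answer: 15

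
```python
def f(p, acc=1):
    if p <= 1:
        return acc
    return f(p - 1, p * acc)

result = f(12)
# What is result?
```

Accumulator trace (n, acc): (12, 1) -> (11, 12) -> (10, 132) -> (9, 1320) -> (8, 11880) -> (7, 95040) -> (6, 665280) -> (5, 3991680) -> (4, 19958400) -> (3, 79833600) -> (2, 239500800) -> (1, 479001600) -> return 479001600

Answer: 479001600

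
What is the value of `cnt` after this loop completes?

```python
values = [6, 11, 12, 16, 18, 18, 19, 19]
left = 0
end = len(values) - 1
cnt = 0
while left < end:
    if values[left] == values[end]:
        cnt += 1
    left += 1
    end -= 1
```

Count matching pairs from ends
`cnt` takes the values: 0

Answer: 0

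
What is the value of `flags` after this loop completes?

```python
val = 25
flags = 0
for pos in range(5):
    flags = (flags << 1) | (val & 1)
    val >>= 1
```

Reverse lowest 5 bits of 25
`flags` takes the values: 0 → 1 → 2 → 4 → 9 → 19

Answer: 19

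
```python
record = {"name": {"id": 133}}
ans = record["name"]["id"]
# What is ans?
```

Trace:
`record = {"name": {"id": 133}}` → record = {'name': {'id': 133}}
`ans = record["name"]["id"]` → ans = 133
So ans = 133

Answer: 133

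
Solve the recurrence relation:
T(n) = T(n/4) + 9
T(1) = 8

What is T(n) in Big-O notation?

Each step divides n by 4 and adds 9. After log_4(n) steps we reach T(1)=8. So T(n) = 9·log_4(n) + 8 = O(log n).

Answer: O(log n)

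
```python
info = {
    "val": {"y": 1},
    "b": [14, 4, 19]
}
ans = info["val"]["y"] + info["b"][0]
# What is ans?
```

Trace:
`info = { ...` → info = {'val': {'y': 1}, 'b': [14, 4, 19]}
`ans = info["val"]["y"] + info["b"][0]` → ans = 15
So ans = 15

Answer: 15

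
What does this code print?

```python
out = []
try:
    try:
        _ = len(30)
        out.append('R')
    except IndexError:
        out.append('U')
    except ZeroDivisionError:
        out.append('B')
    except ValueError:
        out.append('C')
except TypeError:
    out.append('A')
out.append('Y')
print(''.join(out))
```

Execution trace: 'A' (outer except TypeError) → 'Y' (after the try/except). Output: AY

Answer: AY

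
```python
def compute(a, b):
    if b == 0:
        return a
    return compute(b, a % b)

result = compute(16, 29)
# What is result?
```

compute(16, 29) -> compute(29, 16) -> compute(16, 13) -> compute(13, 3) -> compute(3, 1) -> compute(1, 0) -> 1

Answer: 1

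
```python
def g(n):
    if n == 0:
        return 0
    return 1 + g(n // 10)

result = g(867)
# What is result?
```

Count of digits of 867: 3

Answer: 3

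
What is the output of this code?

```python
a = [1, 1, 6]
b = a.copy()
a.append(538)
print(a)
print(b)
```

Key concept: list.copy() creates independent copy.
Step by step:
`a = [1, 1, 6]` → a = [1, 1, 6]
`b = a.copy()` → b = [1, 1, 6]
`a.append(538)` → a = [1, 1, 6, 538]
`print(a)` → prints [1, 1, 6, 538]
`print(b)` → prints [1, 1, 6]

Answer:
[1, 1, 6, 538]
[1, 1, 6]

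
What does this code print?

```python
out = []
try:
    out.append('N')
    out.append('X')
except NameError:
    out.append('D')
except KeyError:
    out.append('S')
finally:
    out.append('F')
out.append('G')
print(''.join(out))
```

Execution trace: 'N' (try body) → 'X' (try body, no exception) → 'F' (finally) → 'G' (after the try/except). Output: NXFG

Answer: NXFG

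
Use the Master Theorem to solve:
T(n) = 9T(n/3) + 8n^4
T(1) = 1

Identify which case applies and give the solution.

a=9, b=3, f(n)=8n^4. log_3(9) = 2. Since c=4 > 2 and the regularity condition holds (9(n/3)^4 = (9/3^4)n^4 with 9/3^4 < 1), Case 3 applies: T(n) = Θ(f(n)) = O(n^4).

Answer: O(n^4) - Case 3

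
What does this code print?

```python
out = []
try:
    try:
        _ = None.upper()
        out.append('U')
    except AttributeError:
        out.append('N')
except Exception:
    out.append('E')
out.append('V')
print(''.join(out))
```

Execution trace: 'N' (inner except AttributeError) → 'V' (after the try/except). Output: NV

Answer: NV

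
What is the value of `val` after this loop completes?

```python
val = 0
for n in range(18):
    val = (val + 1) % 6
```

Increment mod 6, 18 times = 0
`val` takes the values: 0 → 1 → 2 → 3 → 4 → 5 → 0 → 1 → 2 → 3 → 4 → 5 → 0 → 1 → 2 → 3 → 4 → 5 → 0

Answer: 0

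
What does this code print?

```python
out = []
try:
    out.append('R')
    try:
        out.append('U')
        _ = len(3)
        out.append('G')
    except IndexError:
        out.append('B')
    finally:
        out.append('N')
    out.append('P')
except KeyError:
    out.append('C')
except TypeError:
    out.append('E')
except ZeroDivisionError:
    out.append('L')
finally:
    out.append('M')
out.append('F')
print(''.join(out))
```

Execution trace: 'R' (try body) → 'U' (inner try body) → 'N' (inner finally) → 'E' (except TypeError) → 'M' (finally) → 'F' (after the try/except). Output: RUNEMF

Answer: RUNEMF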